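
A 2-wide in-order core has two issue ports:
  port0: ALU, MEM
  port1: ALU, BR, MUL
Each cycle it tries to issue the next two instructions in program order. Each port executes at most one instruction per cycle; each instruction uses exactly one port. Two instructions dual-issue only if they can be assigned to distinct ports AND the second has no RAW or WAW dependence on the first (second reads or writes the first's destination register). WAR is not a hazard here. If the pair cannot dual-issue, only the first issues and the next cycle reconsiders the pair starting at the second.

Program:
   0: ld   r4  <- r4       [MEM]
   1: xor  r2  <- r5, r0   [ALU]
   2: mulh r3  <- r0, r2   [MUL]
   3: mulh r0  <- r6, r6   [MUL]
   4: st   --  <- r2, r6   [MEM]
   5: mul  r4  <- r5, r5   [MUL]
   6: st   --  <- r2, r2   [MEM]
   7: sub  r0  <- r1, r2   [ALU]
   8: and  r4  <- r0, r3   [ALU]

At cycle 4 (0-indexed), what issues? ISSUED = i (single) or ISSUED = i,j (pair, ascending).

t=0 i0,i1:ld xor ; dual
t=1 i2:mulh ; no-port MUL/MUL
t=2 i3,i4:mulh st ; dual
t=3 i5,i6:mul st ; dual
t=4 i7:sub ; RAW r0
t=5 i8:and ; tail

ISSUED = 7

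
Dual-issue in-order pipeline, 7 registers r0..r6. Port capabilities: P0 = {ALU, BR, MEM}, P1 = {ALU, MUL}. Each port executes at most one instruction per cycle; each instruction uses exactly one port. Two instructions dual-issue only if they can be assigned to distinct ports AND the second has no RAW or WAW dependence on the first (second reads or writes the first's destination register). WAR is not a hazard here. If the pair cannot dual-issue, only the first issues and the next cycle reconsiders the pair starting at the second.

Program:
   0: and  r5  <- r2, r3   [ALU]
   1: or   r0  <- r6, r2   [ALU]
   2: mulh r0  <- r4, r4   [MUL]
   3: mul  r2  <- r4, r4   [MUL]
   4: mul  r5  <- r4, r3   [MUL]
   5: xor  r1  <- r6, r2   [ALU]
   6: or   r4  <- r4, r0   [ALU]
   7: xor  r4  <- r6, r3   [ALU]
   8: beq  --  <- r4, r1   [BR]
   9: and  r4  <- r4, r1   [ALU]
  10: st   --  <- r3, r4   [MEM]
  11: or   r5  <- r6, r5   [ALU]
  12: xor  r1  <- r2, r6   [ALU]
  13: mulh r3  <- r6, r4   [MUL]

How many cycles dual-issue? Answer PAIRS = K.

#0 head=0: and+or i0/i1 pair
#1 head=2: mulh i2 no-port MUL/MUL
#2 head=3: mul i3 no-port MUL/MUL
#3 head=4: mul+xor i4/i5 pair
#4 head=6: or i6 WAW r4
#5 head=7: xor i7 RAW r4
#6 head=8: beq+and i8/i9 pair
#7 head=10: st+or i10/i11 pair
#8 head=12: xor+mulh i12/i13 pair

PAIRS = 5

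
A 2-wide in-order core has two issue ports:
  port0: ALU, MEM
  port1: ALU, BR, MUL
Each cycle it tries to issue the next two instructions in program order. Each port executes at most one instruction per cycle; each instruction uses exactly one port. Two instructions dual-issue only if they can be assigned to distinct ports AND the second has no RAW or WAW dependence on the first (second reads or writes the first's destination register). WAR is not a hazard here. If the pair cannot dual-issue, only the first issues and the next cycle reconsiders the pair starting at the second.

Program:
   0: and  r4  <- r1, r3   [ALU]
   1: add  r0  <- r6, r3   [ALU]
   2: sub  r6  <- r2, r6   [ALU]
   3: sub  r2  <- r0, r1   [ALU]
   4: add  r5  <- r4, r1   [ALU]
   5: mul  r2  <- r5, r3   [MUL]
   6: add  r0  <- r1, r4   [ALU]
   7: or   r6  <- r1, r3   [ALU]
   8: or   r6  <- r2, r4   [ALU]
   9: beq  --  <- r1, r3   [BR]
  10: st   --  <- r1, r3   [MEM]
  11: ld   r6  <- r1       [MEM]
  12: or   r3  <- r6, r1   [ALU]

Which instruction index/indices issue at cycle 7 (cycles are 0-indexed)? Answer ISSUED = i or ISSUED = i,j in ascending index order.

ISSUED = 11

#0 head=0: and add i0,i1 pair
#1 head=2: sub sub i2,i3 pair
#2 head=4: add i4 RAW r5
#3 head=5: mul add i5,i6 pair
#4 head=7: or i7 WAW r6
#5 head=8: or beq i8,i9 pair
#6 head=10: st i10 no-port MEM/MEM
#7 head=11: ld i11 RAW r6
#8 head=12: or i12 tail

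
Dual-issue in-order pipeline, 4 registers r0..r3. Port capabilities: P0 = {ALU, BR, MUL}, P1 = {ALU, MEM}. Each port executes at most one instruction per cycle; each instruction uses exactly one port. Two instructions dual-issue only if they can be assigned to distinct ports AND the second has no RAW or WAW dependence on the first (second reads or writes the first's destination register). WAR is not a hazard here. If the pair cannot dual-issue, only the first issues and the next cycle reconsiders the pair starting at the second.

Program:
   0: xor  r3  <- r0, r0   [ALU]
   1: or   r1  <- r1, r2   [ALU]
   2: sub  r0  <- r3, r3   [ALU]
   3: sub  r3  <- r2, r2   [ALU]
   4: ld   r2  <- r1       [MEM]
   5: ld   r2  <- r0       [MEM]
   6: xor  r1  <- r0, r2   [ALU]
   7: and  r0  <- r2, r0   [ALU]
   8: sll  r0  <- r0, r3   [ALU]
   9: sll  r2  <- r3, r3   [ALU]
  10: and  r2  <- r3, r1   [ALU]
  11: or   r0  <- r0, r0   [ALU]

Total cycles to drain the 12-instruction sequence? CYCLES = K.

#0 head=0: xor.ALU;or.ALU i0&i1 2-wide
#1 head=2: sub.ALU;sub.ALU i2&i3 2-wide
#2 head=4: ld.MEM i4 no-port MEM/MEM
#3 head=5: ld.MEM i5 RAW r2
#4 head=6: xor.ALU;and.ALU i6&i7 2-wide
#5 head=8: sll.ALU;sll.ALU i8&i9 2-wide
#6 head=10: and.ALU;or.ALU i10&i11 2-wide

CYCLES = 7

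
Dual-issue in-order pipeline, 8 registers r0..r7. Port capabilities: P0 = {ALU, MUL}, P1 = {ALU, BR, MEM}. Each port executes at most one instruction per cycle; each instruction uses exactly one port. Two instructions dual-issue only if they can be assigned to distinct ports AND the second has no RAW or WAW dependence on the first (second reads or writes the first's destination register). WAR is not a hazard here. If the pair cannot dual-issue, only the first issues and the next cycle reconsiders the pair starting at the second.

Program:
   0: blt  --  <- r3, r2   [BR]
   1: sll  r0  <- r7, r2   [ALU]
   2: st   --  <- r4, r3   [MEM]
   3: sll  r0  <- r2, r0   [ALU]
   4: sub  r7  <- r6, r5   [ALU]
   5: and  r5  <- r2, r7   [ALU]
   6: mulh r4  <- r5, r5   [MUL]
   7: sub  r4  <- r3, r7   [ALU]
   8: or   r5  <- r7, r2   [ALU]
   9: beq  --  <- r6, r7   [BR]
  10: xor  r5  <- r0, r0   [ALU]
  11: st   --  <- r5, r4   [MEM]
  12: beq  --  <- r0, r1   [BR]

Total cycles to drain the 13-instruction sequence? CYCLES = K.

t=0 i0&i1:blt;sll ; pair
t=1 i2&i3:st;sll ; pair
t=2 i4:sub ; RAW r7
t=3 i5:and ; RAW r5
t=4 i6:mulh ; WAW r4
t=5 i7&i8:sub;or ; pair
t=6 i9&i10:beq;xor ; pair
t=7 i11:st ; no-port MEM/BR
t=8 i12:beq ; tail

CYCLES = 9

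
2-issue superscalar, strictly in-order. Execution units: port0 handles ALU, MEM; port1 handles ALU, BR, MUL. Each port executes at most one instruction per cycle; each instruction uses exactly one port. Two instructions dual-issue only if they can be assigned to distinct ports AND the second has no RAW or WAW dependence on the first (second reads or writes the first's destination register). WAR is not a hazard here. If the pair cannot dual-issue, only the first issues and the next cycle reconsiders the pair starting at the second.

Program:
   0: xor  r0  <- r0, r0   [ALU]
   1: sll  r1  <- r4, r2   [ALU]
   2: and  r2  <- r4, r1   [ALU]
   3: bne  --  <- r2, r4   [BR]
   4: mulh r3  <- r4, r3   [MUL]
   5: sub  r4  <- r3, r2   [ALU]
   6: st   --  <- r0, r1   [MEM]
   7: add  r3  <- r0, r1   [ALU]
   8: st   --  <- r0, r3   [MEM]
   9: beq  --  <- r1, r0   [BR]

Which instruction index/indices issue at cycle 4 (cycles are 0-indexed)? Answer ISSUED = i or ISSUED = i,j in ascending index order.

ISSUED = 5,6

#0 head=0: xor.ALU+sll.ALU i0&i1 dual
#1 head=2: and.ALU i2 RAW r2
#2 head=3: bne.BR i3 no-port BR/MUL
#3 head=4: mulh.MUL i4 RAW r3
#4 head=5: sub.ALU+st.MEM i5&i6 dual
#5 head=7: add.ALU i7 RAW r3
#6 head=8: st.MEM+beq.BR i8&i9 dual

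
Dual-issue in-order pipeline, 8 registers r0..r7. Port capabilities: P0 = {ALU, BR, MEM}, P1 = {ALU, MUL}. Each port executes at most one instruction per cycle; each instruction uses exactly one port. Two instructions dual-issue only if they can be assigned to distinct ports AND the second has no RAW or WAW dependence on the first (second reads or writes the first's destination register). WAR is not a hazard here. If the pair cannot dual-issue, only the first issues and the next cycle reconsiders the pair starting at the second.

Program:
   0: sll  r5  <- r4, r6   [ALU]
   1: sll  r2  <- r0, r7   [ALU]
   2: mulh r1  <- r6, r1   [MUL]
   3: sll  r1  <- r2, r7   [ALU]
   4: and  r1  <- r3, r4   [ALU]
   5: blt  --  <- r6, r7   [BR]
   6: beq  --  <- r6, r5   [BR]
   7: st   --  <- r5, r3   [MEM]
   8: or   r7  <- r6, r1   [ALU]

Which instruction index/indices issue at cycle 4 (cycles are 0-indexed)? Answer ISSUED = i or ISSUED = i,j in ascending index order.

ISSUED = 6

#0 head=0: sll;sll i0/i1 pair
#1 head=2: mulh i2 WAW r1
#2 head=3: sll i3 WAW r1
#3 head=4: and;blt i4/i5 pair
#4 head=6: beq i6 no-port BR/MEM
#5 head=7: st;or i7/i8 pair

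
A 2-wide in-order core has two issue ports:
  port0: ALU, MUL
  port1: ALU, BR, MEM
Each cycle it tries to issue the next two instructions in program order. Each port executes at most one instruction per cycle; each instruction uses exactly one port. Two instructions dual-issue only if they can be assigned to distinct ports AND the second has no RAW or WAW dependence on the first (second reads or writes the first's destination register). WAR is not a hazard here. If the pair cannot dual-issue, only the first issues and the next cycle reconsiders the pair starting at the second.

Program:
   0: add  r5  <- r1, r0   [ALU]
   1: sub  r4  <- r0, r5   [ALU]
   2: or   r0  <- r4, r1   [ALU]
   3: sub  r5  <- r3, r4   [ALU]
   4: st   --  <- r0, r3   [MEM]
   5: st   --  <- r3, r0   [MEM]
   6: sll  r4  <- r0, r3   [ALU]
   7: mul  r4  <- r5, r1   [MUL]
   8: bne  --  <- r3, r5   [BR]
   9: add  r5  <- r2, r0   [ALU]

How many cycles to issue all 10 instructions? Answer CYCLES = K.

t=0 i0:add.ALU ; RAW r5
t=1 i1:sub.ALU ; RAW r4
t=2 i2,i3:or.ALU+sub.ALU ; pair
t=3 i4:st.MEM ; no-port MEM/MEM
t=4 i5,i6:st.MEM+sll.ALU ; pair
t=5 i7,i8:mul.MUL+bne.BR ; pair
t=6 i9:add.ALU ; tail

CYCLES = 7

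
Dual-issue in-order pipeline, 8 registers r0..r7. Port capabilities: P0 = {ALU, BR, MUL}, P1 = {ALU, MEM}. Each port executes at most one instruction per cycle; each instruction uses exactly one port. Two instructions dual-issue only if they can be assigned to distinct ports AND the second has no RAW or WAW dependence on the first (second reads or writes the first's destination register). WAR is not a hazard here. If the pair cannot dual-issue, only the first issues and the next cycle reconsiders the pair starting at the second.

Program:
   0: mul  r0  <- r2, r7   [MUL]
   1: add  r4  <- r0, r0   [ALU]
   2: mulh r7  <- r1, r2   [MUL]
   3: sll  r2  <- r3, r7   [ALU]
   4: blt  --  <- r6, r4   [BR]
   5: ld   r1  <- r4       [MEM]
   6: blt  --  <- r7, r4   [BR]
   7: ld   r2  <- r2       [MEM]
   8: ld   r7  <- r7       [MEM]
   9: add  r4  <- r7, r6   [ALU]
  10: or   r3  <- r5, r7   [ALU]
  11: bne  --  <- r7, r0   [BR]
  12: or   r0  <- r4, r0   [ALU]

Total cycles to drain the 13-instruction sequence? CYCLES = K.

CYCLES = 8

[0] i0  mul.MUL  -- RAW r0
[1] i1/i2  add.ALU+mulh.MUL  -- pair
[2] i3/i4  sll.ALU+blt.BR  -- pair
[3] i5/i6  ld.MEM+blt.BR  -- pair
[4] i7  ld.MEM  -- no-port MEM/MEM
[5] i8  ld.MEM  -- RAW r7
[6] i9/i10  add.ALU+or.ALU  -- pair
[7] i11/i12  bne.BR+or.ALU  -- pair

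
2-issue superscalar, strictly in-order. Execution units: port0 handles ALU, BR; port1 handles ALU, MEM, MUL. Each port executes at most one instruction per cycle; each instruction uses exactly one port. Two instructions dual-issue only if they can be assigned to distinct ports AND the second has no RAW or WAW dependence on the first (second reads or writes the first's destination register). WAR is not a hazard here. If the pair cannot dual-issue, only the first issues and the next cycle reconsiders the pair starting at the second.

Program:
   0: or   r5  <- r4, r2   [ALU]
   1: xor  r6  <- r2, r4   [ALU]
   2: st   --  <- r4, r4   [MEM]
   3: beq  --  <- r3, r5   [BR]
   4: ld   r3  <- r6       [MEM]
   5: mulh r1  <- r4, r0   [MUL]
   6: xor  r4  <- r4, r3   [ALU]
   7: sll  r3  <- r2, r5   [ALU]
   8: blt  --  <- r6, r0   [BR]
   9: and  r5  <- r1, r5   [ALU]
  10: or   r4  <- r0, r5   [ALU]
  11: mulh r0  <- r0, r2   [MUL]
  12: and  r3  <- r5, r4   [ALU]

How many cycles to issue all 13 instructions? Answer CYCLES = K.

CYCLES = 8

t=0 i0+i1:or+xor ; pair
t=1 i2+i3:st+beq ; pair
t=2 i4:ld ; no-port MEM/MUL
t=3 i5+i6:mulh+xor ; pair
t=4 i7+i8:sll+blt ; pair
t=5 i9:and ; RAW r5
t=6 i10+i11:or+mulh ; pair
t=7 i12:and ; tail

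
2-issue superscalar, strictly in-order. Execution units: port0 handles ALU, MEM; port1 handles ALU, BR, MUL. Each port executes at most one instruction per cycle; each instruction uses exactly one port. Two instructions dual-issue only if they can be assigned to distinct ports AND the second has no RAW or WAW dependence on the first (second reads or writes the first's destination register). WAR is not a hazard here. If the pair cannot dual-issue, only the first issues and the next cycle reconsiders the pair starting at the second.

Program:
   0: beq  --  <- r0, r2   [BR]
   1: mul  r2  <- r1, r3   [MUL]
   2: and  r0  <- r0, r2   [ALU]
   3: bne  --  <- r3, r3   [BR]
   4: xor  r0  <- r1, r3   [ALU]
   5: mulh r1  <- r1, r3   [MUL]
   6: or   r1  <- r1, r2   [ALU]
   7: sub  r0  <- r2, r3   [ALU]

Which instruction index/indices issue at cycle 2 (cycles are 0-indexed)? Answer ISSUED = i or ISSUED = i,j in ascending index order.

#0 head=0: beq.BR i0 no-port BR/MUL
#1 head=1: mul.MUL i1 RAW r2
#2 head=2: and.ALU/bne.BR i2+i3 pair
#3 head=4: xor.ALU/mulh.MUL i4+i5 pair
#4 head=6: or.ALU/sub.ALU i6+i7 pair

ISSUED = 2,3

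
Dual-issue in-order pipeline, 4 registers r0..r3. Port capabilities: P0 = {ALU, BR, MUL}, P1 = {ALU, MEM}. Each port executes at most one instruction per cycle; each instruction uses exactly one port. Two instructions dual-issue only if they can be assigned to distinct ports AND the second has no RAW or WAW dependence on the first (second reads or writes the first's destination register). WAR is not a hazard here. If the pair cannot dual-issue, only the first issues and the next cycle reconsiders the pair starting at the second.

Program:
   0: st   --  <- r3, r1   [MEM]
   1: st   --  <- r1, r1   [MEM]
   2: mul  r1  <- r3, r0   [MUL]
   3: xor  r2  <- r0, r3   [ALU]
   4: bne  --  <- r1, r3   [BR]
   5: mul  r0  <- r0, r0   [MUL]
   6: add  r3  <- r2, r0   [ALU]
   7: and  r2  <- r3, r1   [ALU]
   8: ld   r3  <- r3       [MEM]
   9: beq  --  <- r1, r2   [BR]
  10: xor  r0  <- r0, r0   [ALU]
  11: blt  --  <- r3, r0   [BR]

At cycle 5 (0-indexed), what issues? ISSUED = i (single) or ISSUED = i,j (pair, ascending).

0. st.MEM @i0  | no-port MEM/MEM
1. st.MEM mul.MUL @i1/i2  | pair
2. xor.ALU bne.BR @i3/i4  | pair
3. mul.MUL @i5  | RAW r0
4. add.ALU @i6  | RAW r3
5. and.ALU ld.MEM @i7/i8  | pair
6. beq.BR xor.ALU @i9/i10  | pair
7. blt.BR @i11  | tail

ISSUED = 7,8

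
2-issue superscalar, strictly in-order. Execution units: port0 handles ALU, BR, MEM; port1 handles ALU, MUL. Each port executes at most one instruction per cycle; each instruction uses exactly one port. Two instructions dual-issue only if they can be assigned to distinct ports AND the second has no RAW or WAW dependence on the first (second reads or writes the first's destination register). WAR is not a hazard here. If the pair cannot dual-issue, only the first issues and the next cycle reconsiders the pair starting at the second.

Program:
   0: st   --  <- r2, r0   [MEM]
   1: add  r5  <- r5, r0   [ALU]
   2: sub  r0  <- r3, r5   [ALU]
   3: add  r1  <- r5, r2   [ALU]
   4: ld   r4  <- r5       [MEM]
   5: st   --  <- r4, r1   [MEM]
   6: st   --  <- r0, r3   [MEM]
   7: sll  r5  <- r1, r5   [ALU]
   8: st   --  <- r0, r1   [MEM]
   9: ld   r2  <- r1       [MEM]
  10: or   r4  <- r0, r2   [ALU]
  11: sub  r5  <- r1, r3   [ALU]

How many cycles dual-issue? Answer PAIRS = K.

t=0 i0+i1:st.MEM/add.ALU ; 2-wide
t=1 i2+i3:sub.ALU/add.ALU ; 2-wide
t=2 i4:ld.MEM ; no-port MEM/MEM
t=3 i5:st.MEM ; no-port MEM/MEM
t=4 i6+i7:st.MEM/sll.ALU ; 2-wide
t=5 i8:st.MEM ; no-port MEM/MEM
t=6 i9:ld.MEM ; RAW r2
t=7 i10+i11:or.ALU/sub.ALU ; 2-wide

PAIRS = 4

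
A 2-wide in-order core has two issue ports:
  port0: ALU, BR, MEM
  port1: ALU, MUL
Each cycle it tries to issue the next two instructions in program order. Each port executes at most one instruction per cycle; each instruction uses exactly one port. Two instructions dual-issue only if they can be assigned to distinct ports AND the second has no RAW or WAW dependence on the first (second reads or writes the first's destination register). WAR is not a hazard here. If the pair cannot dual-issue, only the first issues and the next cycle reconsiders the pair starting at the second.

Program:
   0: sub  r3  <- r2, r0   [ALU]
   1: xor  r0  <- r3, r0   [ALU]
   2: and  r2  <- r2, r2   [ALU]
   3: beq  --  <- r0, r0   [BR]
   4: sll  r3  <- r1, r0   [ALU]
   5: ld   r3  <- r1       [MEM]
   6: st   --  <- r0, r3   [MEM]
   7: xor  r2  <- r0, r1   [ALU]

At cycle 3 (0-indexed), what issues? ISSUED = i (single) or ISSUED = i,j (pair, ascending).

[0] i0  sub.ALU  -- RAW r3
[1] i1&i2  xor.ALU;and.ALU  -- dual
[2] i3&i4  beq.BR;sll.ALU  -- dual
[3] i5  ld.MEM  -- no-port MEM/MEM
[4] i6&i7  st.MEM;xor.ALU  -- dual

ISSUED = 5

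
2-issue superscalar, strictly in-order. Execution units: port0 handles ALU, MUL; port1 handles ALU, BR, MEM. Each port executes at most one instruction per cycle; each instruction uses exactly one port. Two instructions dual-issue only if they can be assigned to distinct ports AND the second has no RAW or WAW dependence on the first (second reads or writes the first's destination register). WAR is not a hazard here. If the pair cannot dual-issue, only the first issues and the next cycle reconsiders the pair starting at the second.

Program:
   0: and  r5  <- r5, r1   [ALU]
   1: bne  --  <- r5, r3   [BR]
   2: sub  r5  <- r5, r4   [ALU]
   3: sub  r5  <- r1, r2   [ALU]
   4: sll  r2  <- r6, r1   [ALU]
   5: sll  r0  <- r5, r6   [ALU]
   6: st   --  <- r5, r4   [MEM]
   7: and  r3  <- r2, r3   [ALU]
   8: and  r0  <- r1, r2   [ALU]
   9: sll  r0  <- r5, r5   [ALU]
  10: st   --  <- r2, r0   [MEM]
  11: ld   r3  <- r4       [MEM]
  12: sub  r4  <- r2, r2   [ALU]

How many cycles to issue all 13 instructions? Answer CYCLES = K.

CYCLES = 8

c0: i0 and  RAW r5
c1: i1&i2 bne+sub  pair
c2: i3&i4 sub+sll  pair
c3: i5&i6 sll+st  pair
c4: i7&i8 and+and  pair
c5: i9 sll  RAW r0
c6: i10 st  no-port MEM/MEM
c7: i11&i12 ld+sub  pair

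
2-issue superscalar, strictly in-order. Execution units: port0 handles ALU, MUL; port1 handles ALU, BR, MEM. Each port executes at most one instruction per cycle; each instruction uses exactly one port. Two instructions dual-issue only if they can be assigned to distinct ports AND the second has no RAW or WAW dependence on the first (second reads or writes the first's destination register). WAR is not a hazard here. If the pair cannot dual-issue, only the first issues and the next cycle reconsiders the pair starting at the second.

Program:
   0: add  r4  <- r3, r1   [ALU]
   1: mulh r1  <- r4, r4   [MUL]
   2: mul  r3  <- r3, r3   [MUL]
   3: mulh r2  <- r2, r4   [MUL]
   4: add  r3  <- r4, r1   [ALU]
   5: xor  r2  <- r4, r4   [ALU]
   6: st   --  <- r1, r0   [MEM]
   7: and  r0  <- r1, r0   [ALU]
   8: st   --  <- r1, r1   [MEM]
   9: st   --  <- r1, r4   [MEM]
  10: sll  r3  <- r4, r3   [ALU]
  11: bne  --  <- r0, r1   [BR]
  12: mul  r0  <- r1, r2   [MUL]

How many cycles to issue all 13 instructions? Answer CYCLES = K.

CYCLES = 8

0. add @i0  | RAW r4
1. mulh @i1  | no-port MUL/MUL
2. mul @i2  | no-port MUL/MUL
3. mulh+add @i3,i4  | pair
4. xor+st @i5,i6  | pair
5. and+st @i7,i8  | pair
6. st+sll @i9,i10  | pair
7. bne+mul @i11,i12  | pair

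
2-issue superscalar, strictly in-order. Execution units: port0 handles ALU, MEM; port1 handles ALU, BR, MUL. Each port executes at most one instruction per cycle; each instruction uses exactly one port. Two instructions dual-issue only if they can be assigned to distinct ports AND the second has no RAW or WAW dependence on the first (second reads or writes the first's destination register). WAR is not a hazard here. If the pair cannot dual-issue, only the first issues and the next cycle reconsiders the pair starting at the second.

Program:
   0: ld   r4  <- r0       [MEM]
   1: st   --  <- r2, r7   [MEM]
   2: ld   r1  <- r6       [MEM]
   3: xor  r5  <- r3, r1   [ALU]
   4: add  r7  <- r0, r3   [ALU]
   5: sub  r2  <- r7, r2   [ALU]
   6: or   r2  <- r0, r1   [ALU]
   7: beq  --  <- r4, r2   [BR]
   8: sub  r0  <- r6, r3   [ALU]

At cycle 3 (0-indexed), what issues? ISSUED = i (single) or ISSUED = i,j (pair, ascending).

  cy0 -> i0 (ld) no-port MEM/MEM
  cy1 -> i1 (st) no-port MEM/MEM
  cy2 -> i2 (ld) RAW r1
  cy3 -> i3&i4 (xor add) pair
  cy4 -> i5 (sub) WAW r2
  cy5 -> i6 (or) RAW r2
  cy6 -> i7&i8 (beq sub) pair

ISSUED = 3,4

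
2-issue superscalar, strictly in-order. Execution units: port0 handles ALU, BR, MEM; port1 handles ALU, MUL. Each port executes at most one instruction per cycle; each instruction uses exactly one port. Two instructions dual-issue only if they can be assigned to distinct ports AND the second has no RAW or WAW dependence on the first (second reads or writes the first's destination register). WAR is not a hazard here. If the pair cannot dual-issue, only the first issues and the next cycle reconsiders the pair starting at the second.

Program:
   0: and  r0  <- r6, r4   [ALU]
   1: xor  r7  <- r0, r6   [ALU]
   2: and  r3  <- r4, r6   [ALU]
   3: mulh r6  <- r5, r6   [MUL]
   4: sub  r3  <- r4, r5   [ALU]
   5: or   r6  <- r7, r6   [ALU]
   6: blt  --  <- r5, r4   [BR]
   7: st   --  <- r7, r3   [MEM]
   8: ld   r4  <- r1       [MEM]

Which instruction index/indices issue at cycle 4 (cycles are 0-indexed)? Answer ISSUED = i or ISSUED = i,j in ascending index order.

ISSUED = 7

[0] i0  and  -- RAW r0
[1] i1&i2  xor+and  -- dual
[2] i3&i4  mulh+sub  -- dual
[3] i5&i6  or+blt  -- dual
[4] i7  st  -- no-port MEM/MEM
[5] i8  ld  -- tail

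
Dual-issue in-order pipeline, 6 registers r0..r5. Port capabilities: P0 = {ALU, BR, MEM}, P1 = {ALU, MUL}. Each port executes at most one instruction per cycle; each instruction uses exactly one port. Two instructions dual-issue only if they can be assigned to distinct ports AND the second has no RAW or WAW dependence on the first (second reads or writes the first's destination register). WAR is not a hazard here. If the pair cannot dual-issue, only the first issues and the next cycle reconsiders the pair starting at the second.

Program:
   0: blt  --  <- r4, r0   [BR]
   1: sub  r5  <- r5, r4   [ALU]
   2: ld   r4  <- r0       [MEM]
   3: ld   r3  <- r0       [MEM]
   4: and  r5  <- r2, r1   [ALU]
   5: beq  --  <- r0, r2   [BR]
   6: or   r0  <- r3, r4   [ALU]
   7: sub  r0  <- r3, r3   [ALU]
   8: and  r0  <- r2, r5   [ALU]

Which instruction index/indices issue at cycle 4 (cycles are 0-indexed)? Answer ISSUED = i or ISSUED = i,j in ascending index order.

ISSUED = 7

0. blt;sub @i0,i1  | pair
1. ld @i2  | no-port MEM/MEM
2. ld;and @i3,i4  | pair
3. beq;or @i5,i6  | pair
4. sub @i7  | WAW r0
5. and @i8  | tail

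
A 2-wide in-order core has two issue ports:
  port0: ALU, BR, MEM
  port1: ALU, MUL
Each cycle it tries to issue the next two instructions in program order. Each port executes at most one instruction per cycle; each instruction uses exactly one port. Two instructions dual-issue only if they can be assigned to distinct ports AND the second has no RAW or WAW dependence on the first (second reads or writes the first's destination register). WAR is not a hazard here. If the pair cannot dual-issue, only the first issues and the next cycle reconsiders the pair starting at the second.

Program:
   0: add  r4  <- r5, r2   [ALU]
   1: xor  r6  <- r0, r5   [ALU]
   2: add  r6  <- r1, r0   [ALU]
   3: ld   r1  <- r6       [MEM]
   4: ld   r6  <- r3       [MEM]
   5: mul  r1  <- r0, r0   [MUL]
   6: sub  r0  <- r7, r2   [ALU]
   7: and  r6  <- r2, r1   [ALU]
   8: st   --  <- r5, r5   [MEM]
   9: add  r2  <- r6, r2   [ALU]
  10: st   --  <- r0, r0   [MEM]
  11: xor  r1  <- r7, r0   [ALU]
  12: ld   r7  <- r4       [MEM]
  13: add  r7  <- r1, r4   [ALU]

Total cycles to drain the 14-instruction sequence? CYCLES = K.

c0: i0&i1 add.ALU xor.ALU  2-wide
c1: i2 add.ALU  RAW r6
c2: i3 ld.MEM  no-port MEM/MEM
c3: i4&i5 ld.MEM mul.MUL  2-wide
c4: i6&i7 sub.ALU and.ALU  2-wide
c5: i8&i9 st.MEM add.ALU  2-wide
c6: i10&i11 st.MEM xor.ALU  2-wide
c7: i12 ld.MEM  WAW r7
c8: i13 add.ALU  tail

CYCLES = 9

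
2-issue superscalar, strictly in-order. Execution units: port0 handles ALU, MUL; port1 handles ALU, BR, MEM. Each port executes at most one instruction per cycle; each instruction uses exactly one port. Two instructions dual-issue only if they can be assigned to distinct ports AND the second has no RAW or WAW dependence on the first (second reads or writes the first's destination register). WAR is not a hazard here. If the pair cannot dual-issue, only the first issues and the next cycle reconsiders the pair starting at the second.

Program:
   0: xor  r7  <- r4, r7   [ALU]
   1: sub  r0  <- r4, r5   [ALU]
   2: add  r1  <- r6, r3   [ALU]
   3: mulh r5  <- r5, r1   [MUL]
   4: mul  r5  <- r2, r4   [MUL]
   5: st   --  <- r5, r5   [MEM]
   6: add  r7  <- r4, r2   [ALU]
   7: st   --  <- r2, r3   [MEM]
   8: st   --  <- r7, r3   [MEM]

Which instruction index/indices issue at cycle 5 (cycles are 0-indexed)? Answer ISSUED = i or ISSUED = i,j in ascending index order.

ISSUED = 7

  cy0 -> i0+i1 (xor sub) dual
  cy1 -> i2 (add) RAW r1
  cy2 -> i3 (mulh) no-port MUL/MUL
  cy3 -> i4 (mul) RAW r5
  cy4 -> i5+i6 (st add) dual
  cy5 -> i7 (st) no-port MEM/MEM
  cy6 -> i8 (st) tail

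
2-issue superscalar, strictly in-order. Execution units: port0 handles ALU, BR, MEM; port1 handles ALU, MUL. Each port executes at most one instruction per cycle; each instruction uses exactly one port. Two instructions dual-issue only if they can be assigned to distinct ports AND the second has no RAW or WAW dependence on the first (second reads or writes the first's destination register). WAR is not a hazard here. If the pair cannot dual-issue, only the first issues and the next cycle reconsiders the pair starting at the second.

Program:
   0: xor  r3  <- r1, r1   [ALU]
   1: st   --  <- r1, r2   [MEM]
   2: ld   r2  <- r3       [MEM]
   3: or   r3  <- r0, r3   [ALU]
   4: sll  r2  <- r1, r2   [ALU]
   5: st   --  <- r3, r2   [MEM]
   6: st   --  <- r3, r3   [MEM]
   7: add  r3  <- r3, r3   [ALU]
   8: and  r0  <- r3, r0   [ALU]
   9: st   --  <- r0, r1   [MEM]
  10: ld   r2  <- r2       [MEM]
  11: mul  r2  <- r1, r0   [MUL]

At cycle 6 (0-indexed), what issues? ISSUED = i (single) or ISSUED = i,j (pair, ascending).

ISSUED = 9

t=0 i0+i1:xor.ALU+st.MEM ; dual
t=1 i2+i3:ld.MEM+or.ALU ; dual
t=2 i4:sll.ALU ; RAW r2
t=3 i5:st.MEM ; no-port MEM/MEM
t=4 i6+i7:st.MEM+add.ALU ; dual
t=5 i8:and.ALU ; RAW r0
t=6 i9:st.MEM ; no-port MEM/MEM
t=7 i10:ld.MEM ; WAW r2
t=8 i11:mul.MUL ; tail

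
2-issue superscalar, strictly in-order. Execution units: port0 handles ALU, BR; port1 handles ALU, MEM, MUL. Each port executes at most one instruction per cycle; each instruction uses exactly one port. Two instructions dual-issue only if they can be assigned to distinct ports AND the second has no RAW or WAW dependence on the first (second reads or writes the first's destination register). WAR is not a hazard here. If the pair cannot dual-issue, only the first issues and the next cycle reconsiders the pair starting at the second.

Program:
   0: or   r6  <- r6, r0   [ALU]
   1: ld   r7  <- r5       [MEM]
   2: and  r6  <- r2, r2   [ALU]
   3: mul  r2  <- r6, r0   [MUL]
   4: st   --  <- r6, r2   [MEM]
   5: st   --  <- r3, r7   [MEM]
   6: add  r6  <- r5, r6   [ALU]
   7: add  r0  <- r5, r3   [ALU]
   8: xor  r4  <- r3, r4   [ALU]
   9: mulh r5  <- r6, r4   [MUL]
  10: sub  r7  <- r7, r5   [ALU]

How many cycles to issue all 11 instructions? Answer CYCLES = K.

0. or+ld @i0/i1  | 2-wide
1. and @i2  | RAW r6
2. mul @i3  | no-port MUL/MEM
3. st @i4  | no-port MEM/MEM
4. st+add @i5/i6  | 2-wide
5. add+xor @i7/i8  | 2-wide
6. mulh @i9  | RAW r5
7. sub @i10  | tail

CYCLES = 8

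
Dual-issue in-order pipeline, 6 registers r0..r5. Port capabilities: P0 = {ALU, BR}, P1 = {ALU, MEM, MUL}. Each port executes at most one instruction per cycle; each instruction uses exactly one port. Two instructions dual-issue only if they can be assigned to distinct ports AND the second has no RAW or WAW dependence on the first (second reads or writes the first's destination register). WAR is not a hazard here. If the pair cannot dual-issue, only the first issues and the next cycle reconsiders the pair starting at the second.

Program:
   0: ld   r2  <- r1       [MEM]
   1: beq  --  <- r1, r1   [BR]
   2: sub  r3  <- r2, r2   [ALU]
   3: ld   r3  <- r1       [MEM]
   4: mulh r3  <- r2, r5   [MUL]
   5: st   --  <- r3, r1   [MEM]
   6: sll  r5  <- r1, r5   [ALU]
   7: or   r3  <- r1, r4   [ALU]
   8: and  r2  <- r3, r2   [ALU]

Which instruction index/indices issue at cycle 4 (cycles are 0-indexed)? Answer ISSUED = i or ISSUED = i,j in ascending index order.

ISSUED = 5,6

c0: i0&i1 ld beq  dual
c1: i2 sub  WAW r3
c2: i3 ld  no-port MEM/MUL
c3: i4 mulh  no-port MUL/MEM
c4: i5&i6 st sll  dual
c5: i7 or  RAW r3
c6: i8 and  tail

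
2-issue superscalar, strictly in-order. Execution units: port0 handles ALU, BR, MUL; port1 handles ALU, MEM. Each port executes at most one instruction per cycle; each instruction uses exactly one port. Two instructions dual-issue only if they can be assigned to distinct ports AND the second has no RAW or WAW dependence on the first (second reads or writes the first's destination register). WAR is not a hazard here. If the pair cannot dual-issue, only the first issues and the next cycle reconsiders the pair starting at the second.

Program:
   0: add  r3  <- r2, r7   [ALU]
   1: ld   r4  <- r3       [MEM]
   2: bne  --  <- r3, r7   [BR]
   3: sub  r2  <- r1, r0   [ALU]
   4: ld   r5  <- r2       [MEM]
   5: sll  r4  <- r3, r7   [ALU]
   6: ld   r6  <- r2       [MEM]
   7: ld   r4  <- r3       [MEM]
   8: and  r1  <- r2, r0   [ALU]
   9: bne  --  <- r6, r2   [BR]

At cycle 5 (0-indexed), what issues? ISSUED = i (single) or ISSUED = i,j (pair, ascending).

ISSUED = 7,8

0. add.ALU @i0  | RAW r3
1. ld.MEM bne.BR @i1/i2  | dual
2. sub.ALU @i3  | RAW r2
3. ld.MEM sll.ALU @i4/i5  | dual
4. ld.MEM @i6  | no-port MEM/MEM
5. ld.MEM and.ALU @i7/i8  | dual
6. bne.BR @i9  | tail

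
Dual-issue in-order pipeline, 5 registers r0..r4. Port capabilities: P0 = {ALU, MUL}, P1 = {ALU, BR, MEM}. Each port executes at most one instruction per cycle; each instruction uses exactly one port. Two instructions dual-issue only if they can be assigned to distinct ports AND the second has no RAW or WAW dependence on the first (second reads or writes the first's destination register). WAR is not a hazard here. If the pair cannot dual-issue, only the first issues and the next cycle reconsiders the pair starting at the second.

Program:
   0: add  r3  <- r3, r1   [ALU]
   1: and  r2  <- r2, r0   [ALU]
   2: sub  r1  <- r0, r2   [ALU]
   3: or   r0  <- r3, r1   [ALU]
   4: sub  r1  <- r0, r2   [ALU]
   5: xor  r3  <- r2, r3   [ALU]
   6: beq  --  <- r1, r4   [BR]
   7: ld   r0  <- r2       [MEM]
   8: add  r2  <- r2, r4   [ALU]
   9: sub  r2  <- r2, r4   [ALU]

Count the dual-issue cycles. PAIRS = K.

c0: i0,i1 add.ALU and.ALU  pair
c1: i2 sub.ALU  RAW r1
c2: i3 or.ALU  RAW r0
c3: i4,i5 sub.ALU xor.ALU  pair
c4: i6 beq.BR  no-port BR/MEM
c5: i7,i8 ld.MEM add.ALU  pair
c6: i9 sub.ALU  tail

PAIRS = 3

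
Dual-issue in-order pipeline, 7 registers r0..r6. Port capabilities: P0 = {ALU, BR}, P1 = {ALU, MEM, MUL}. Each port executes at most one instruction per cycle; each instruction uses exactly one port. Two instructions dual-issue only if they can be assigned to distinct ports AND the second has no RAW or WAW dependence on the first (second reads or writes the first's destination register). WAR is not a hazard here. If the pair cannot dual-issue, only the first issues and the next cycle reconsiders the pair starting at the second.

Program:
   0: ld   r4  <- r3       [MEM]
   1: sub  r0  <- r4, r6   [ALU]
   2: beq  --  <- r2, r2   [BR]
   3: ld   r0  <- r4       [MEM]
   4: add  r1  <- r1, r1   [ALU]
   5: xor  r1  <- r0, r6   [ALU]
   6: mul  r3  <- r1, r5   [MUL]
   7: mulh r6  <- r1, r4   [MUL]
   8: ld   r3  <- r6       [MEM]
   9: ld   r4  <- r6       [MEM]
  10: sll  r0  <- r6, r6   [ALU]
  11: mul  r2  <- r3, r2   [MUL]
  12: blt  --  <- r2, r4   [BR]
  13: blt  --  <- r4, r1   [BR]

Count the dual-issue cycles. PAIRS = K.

0. ld @i0  | RAW r4
1. sub beq @i1/i2  | dual
2. ld add @i3/i4  | dual
3. xor @i5  | RAW r1
4. mul @i6  | no-port MUL/MUL
5. mulh @i7  | no-port MUL/MEM
6. ld @i8  | no-port MEM/MEM
7. ld sll @i9/i10  | dual
8. mul @i11  | RAW r2
9. blt @i12  | no-port BR/BR
10. blt @i13  | tail

PAIRS = 3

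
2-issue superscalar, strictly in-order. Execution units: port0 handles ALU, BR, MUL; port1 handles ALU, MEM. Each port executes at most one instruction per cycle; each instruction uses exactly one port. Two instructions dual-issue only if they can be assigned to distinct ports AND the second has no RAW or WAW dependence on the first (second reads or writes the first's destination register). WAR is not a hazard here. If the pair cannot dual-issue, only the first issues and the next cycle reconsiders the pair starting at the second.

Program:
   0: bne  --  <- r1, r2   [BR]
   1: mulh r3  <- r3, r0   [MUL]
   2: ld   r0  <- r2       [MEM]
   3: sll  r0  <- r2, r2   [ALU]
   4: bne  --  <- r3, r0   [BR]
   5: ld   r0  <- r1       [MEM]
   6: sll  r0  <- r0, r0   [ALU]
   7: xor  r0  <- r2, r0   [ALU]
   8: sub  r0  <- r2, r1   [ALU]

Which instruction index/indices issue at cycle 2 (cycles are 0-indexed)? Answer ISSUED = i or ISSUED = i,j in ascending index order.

ISSUED = 3

[0] i0  bne.BR  -- no-port BR/MUL
[1] i1,i2  mulh.MUL;ld.MEM  -- dual
[2] i3  sll.ALU  -- RAW r0
[3] i4,i5  bne.BR;ld.MEM  -- dual
[4] i6  sll.ALU  -- RAW+WAW r0
[5] i7  xor.ALU  -- WAW r0
[6] i8  sub.ALU  -- tail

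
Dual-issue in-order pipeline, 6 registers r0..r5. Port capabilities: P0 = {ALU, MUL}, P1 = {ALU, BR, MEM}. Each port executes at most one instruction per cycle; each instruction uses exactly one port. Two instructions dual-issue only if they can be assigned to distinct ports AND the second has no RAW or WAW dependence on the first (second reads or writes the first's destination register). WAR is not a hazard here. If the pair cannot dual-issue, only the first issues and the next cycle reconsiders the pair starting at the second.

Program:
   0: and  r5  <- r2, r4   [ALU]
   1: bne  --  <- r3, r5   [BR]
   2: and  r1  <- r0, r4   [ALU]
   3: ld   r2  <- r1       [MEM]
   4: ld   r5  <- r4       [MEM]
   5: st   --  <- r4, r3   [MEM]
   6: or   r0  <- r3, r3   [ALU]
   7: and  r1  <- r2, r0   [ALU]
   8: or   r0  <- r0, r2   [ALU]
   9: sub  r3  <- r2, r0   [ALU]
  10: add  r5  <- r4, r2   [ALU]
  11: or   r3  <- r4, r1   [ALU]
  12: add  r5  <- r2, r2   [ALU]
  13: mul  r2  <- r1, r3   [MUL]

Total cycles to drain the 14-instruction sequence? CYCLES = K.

  cy0 -> i0 (and) RAW r5
  cy1 -> i1+i2 (bne/and) 2-wide
  cy2 -> i3 (ld) no-port MEM/MEM
  cy3 -> i4 (ld) no-port MEM/MEM
  cy4 -> i5+i6 (st/or) 2-wide
  cy5 -> i7+i8 (and/or) 2-wide
  cy6 -> i9+i10 (sub/add) 2-wide
  cy7 -> i11+i12 (or/add) 2-wide
  cy8 -> i13 (mul) tail

CYCLES = 9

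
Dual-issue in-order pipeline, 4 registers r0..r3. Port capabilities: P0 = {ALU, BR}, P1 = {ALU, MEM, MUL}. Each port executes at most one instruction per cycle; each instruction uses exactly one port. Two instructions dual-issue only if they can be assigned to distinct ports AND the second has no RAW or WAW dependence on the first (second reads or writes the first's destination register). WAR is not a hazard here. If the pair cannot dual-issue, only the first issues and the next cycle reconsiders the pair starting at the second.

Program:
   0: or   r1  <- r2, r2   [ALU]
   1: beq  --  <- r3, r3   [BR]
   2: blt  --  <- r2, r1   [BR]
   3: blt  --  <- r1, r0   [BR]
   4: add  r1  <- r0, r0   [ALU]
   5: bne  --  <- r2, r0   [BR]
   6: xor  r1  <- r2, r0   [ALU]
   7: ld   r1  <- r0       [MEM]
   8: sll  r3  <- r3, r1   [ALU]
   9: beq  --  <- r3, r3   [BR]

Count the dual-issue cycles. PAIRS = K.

  cy0 -> i0+i1 (or.ALU;beq.BR) pair
  cy1 -> i2 (blt.BR) no-port BR/BR
  cy2 -> i3+i4 (blt.BR;add.ALU) pair
  cy3 -> i5+i6 (bne.BR;xor.ALU) pair
  cy4 -> i7 (ld.MEM) RAW r1
  cy5 -> i8 (sll.ALU) RAW r3
  cy6 -> i9 (beq.BR) tail

PAIRS = 3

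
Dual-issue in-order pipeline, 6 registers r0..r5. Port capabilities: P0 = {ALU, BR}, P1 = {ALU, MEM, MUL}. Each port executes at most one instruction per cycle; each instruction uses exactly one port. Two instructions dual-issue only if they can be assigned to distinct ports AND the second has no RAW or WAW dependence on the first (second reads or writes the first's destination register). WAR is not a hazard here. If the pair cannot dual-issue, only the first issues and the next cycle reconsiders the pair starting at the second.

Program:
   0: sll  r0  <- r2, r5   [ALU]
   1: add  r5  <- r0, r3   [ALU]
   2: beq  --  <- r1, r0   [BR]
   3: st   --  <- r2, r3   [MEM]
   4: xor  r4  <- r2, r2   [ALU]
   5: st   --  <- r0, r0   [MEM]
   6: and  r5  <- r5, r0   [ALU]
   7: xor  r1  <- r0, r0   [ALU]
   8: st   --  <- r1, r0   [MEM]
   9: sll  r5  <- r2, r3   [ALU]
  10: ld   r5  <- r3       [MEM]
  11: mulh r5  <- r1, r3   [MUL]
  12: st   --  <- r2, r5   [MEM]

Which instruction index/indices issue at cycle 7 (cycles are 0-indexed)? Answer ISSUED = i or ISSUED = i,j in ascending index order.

t=0 i0:sll.ALU ; RAW r0
t=1 i1,i2:add.ALU/beq.BR ; 2-wide
t=2 i3,i4:st.MEM/xor.ALU ; 2-wide
t=3 i5,i6:st.MEM/and.ALU ; 2-wide
t=4 i7:xor.ALU ; RAW r1
t=5 i8,i9:st.MEM/sll.ALU ; 2-wide
t=6 i10:ld.MEM ; no-port MEM/MUL
t=7 i11:mulh.MUL ; no-port MUL/MEM
t=8 i12:st.MEM ; tail

ISSUED = 11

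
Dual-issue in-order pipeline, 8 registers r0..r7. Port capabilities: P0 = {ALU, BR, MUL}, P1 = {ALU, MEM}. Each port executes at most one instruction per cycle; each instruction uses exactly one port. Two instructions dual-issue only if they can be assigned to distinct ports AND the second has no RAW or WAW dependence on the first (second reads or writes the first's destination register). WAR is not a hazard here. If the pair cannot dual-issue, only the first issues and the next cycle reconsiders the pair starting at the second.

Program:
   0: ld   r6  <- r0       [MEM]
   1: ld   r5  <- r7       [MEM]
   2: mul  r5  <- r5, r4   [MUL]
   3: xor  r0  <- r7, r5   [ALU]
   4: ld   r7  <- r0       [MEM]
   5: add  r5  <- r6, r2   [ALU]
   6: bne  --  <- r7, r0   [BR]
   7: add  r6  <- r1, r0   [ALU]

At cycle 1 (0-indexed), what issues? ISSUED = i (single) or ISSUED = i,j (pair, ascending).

c0: i0 ld.MEM  no-port MEM/MEM
c1: i1 ld.MEM  RAW+WAW r5
c2: i2 mul.MUL  RAW r5
c3: i3 xor.ALU  RAW r0
c4: i4+i5 ld.MEM+add.ALU  pair
c5: i6+i7 bne.BR+add.ALU  pair

ISSUED = 1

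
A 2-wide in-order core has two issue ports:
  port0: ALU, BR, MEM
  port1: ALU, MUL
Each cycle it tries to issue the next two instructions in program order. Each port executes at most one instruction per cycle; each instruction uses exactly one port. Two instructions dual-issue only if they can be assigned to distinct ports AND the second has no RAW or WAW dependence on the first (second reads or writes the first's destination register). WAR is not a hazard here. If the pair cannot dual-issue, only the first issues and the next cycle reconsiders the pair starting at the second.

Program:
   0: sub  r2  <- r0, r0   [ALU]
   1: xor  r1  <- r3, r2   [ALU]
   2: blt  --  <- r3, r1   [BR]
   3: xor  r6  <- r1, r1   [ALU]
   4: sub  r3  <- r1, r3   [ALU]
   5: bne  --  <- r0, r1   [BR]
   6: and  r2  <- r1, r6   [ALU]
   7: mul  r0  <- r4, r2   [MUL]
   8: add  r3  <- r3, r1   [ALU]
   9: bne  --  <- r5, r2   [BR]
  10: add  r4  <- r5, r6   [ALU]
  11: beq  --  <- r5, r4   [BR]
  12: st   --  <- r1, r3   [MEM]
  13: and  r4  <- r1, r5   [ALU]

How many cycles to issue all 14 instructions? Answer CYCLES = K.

t=0 i0:sub ; RAW r2
t=1 i1:xor ; RAW r1
t=2 i2&i3:blt;xor ; pair
t=3 i4&i5:sub;bne ; pair
t=4 i6:and ; RAW r2
t=5 i7&i8:mul;add ; pair
t=6 i9&i10:bne;add ; pair
t=7 i11:beq ; no-port BR/MEM
t=8 i12&i13:st;and ; pair

CYCLES = 9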